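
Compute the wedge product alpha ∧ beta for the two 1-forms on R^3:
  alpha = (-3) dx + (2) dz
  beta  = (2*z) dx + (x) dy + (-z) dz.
alpha ∧ beta = (-3*x) dx ∧ dy + (-z) dx ∧ dz + (-2*x) dy ∧ dz

Distribute the wedge, using dx_i ∧ dx_j = -dx_j ∧ dx_i and dx_i ∧ dx_i = 0. For each pair (i, j) with i < j, the coefficient of dx_i ∧ dx_j in alpha ∧ beta is (alpha_i * beta_j - alpha_j * beta_i). Collecting: alpha ∧ beta = (-3*x) dx ∧ dy + (-z) dx ∧ dz + (-2*x) dy ∧ dz.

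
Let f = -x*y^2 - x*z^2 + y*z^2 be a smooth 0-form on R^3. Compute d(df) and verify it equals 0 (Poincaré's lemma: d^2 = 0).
d(df) = 0

Step 1: df = sum_i (∂f/∂x_i) dx_i = (-y^2 - z^2) dx + (-2*x*y + z^2) dy + (2*z*(-x + y)) dz.
Step 2: Apply d again. Using the 1-form formula, the coefficient of dx ∧ dy in d(df) is ∂^2 f/∂x ∂y - ∂^2 f/∂y ∂x = (-2*y) - (-2*y) = 0 (equality of mixed partials for smooth f).
Similarly for dx ∧ dz and dy ∧ dz — all coefficients vanish. So d(df) = 0.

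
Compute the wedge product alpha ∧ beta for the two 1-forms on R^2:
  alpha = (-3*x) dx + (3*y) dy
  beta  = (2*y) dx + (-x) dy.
alpha ∧ beta = (3*x^2 - 6*y^2) dx ∧ dy

Distribute the wedge, using dx_i ∧ dx_j = -dx_j ∧ dx_i and dx_i ∧ dx_i = 0. For each pair (i, j) with i < j, the coefficient of dx_i ∧ dx_j in alpha ∧ beta is (alpha_i * beta_j - alpha_j * beta_i). Collecting: alpha ∧ beta = (3*x^2 - 6*y^2) dx ∧ dy.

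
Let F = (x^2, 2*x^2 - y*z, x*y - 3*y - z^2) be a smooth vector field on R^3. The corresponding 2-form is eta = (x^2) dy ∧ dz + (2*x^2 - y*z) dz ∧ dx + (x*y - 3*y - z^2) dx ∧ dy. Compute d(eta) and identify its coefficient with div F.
d(eta) = (2*x - 3*z) dx ∧ dy ∧ dz; div F = 2*x - 3*z

For a 2-form in R^3 of the form above, applying d gives a 3-form with coefficient ∂P/∂x + ∂Q/∂y + ∂R/∂z:
  ∂P/∂x = 2*x
  ∂Q/∂y = -z
  ∂R/∂z = -2*z
Sum = 2*x - 3*z, which is exactly div F.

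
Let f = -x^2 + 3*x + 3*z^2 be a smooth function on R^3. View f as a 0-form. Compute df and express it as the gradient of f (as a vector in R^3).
df = (3 - 2*x) dx + (0) dy + (6*z) dz; grad f = (3 - 2*x, 0, 6*z)

For a 0-form f, d f = (∂f/∂x) dx + (∂f/∂y) dy + (∂f/∂z) dz. The components of the vector representation are exactly the entries of grad f in Cartesian coordinates:
  ∂f/∂x = 3 - 2*x
  ∂f/∂y = 0
  ∂f/∂z = 6*z.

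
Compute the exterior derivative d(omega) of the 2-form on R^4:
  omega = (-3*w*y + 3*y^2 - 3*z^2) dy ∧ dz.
d(omega) = (-3*y) dy ∧ dz ∧ dw

For a 2-form omega = sum_{i<j} g_{ij} dx_i ∧ dx_j, the exterior derivative is
  d(omega) = sum_{i<j} d(g_{ij}) ∧ dx_i ∧ dx_j = sum_{i<j, k} (∂g_{ij}/∂x_k) dx_k ∧ dx_i ∧ dx_j.
Expand each term, using dx_k ∧ dx_i ∧ dx_j = sgn(permutation) dx_{(a)} ∧ dx_{(b)} ∧ dx_{(c)} with (a < b < c) sorted:
  d(-3*w*y + 3*y^2 - 3*z^2) includes (∂/∂w)(-3*w*y + 3*y^2 - 3*z^2) dw = (-3*y) dw, which multiplied by dy ∧ dz gives (-3*y) dy ∧ dz ∧ dw
Collecting like 3-forms: d(omega) = (-3*y) dy ∧ dz ∧ dw.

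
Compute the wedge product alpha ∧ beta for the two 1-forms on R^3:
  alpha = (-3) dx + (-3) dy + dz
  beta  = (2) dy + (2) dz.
alpha ∧ beta = (-6) dx ∧ dy + (-6) dx ∧ dz + (-8) dy ∧ dz

Distribute the wedge, using dx_i ∧ dx_j = -dx_j ∧ dx_i and dx_i ∧ dx_i = 0. For each pair (i, j) with i < j, the coefficient of dx_i ∧ dx_j in alpha ∧ beta is (alpha_i * beta_j - alpha_j * beta_i). Collecting: alpha ∧ beta = (-6) dx ∧ dy + (-6) dx ∧ dz + (-8) dy ∧ dz.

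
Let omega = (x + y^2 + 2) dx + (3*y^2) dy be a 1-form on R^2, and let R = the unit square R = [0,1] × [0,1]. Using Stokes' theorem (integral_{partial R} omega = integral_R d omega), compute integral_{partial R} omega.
integral_(partial R) omega = -1

Stokes: integral_partial_R omega = integral_R d omega with d omega = (∂Q/∂x - ∂P/∂y) dx ∧ dy.
  ∂Q/∂x = 0
  ∂P/∂y = 2*y
  integrand = ∂Q/∂x - ∂P/∂y = -2*y.
Integrating over R: integral_0^1 integral_0^1 (-2*y) dx dy = -1.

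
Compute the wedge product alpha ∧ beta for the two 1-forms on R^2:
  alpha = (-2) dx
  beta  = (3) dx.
alpha ∧ beta = 0

Distribute the wedge, using dx_i ∧ dx_j = -dx_j ∧ dx_i and dx_i ∧ dx_i = 0. For each pair (i, j) with i < j, the coefficient of dx_i ∧ dx_j in alpha ∧ beta is (alpha_i * beta_j - alpha_j * beta_i). Collecting: alpha ∧ beta = 0.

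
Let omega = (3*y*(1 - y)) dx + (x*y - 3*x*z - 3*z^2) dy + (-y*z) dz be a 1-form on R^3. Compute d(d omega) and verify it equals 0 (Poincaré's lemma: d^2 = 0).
d(d omega) = 0

Step 1: d omega = sum_{i<j} (∂f_j/∂x_i - ∂f_i/∂x_j) dx_i ∧ dx_j:
  coeff of dx ∧ dy: 7*y - 3*z - 3
  coeff of dx ∧ dz: 0
  coeff of dy ∧ dz: 3*x + 5*z
Step 2: Apply d again to each 2-form coefficient. The only possible 3-form in R^3 is dx ∧ dy ∧ dz, with coefficient
  ∂(coeff of dy∧dz)/∂x - ∂(coeff of dx∧dz)/∂y + ∂(coeff of dx∧dy)/∂z
  = ∂/∂x (3*x + 5*z) - ∂/∂y (0) + ∂/∂z (7*y - 3*z - 3).
Each of these terms simplifies to sums of mixed partials that cancel in pairs. The result is 0 (by equality of mixed partials for smooth functions — Schwarz / Clairaut).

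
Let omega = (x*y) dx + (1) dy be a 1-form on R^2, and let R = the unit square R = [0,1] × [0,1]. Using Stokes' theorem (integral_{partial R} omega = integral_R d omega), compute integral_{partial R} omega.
integral_(partial R) omega = -1/2

Stokes: integral_partial_R omega = integral_R d omega with d omega = (∂Q/∂x - ∂P/∂y) dx ∧ dy.
  ∂Q/∂x = 0
  ∂P/∂y = x
  integrand = ∂Q/∂x - ∂P/∂y = -x.
Integrating over R: integral_0^1 integral_0^1 (-x) dx dy = -1/2.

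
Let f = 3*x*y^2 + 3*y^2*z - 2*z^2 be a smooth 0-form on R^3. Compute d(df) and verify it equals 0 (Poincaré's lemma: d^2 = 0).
d(df) = 0

Step 1: df = sum_i (∂f/∂x_i) dx_i = (3*y^2) dx + (6*y*(x + z)) dy + (3*y^2 - 4*z) dz.
Step 2: Apply d again. Using the 1-form formula, the coefficient of dx ∧ dy in d(df) is ∂^2 f/∂x ∂y - ∂^2 f/∂y ∂x = (6*y) - (6*y) = 0 (equality of mixed partials for smooth f).
Similarly for dx ∧ dz and dy ∧ dz — all coefficients vanish. So d(df) = 0.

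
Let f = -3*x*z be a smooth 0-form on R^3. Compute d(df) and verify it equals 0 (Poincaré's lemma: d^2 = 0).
d(df) = 0

Step 1: df = sum_i (∂f/∂x_i) dx_i = (-3*z) dx + (0) dy + (-3*x) dz.
Step 2: Apply d again. Using the 1-form formula, the coefficient of dx ∧ dy in d(df) is ∂^2 f/∂x ∂y - ∂^2 f/∂y ∂x = (0) - (0) = 0 (equality of mixed partials for smooth f).
Similarly for dx ∧ dz and dy ∧ dz — all coefficients vanish. So d(df) = 0.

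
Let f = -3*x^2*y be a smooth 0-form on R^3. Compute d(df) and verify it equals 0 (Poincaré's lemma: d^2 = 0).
d(df) = 0

Step 1: df = sum_i (∂f/∂x_i) dx_i = (-6*x*y) dx + (-3*x^2) dy + (0) dz.
Step 2: Apply d again. Using the 1-form formula, the coefficient of dx ∧ dy in d(df) is ∂^2 f/∂x ∂y - ∂^2 f/∂y ∂x = (-6*x) - (-6*x) = 0 (equality of mixed partials for smooth f).
Similarly for dx ∧ dz and dy ∧ dz — all coefficients vanish. So d(df) = 0.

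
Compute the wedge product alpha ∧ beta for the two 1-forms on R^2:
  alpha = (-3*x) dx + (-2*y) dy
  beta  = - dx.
alpha ∧ beta = (-2*y) dx ∧ dy

Distribute the wedge, using dx_i ∧ dx_j = -dx_j ∧ dx_i and dx_i ∧ dx_i = 0. For each pair (i, j) with i < j, the coefficient of dx_i ∧ dx_j in alpha ∧ beta is (alpha_i * beta_j - alpha_j * beta_i). Collecting: alpha ∧ beta = (-2*y) dx ∧ dy.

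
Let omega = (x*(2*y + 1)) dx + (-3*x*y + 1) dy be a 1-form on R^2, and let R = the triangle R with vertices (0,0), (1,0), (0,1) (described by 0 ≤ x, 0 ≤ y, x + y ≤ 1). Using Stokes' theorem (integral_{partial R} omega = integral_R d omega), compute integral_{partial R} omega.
integral_(partial R) omega = -5/6

Stokes: integral_partial_R omega = integral_R d omega with d omega = (∂Q/∂x - ∂P/∂y) dx ∧ dy.
  ∂Q/∂x = -3*y
  ∂P/∂y = 2*x
  integrand = ∂Q/∂x - ∂P/∂y = -2*x - 3*y.
Integrating over R: integral_0^1 integral_0^{1-x} (-2*x - 3*y) dy dx = -5/6.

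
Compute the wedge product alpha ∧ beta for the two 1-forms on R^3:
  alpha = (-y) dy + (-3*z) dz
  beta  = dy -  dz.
alpha ∧ beta = (y + 3*z) dy ∧ dz

Distribute the wedge, using dx_i ∧ dx_j = -dx_j ∧ dx_i and dx_i ∧ dx_i = 0. For each pair (i, j) with i < j, the coefficient of dx_i ∧ dx_j in alpha ∧ beta is (alpha_i * beta_j - alpha_j * beta_i). Collecting: alpha ∧ beta = (y + 3*z) dy ∧ dz.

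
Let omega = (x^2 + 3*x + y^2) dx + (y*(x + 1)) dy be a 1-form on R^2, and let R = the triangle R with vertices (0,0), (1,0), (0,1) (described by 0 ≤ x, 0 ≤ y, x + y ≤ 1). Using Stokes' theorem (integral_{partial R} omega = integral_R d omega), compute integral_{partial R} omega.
integral_(partial R) omega = -1/6

Stokes: integral_partial_R omega = integral_R d omega with d omega = (∂Q/∂x - ∂P/∂y) dx ∧ dy.
  ∂Q/∂x = y
  ∂P/∂y = 2*y
  integrand = ∂Q/∂x - ∂P/∂y = -y.
Integrating over R: integral_0^1 integral_0^{1-x} (-y) dy dx = -1/6.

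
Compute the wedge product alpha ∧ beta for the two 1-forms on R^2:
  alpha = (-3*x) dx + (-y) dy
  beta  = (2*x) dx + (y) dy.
alpha ∧ beta = (-x*y) dx ∧ dy

Distribute the wedge, using dx_i ∧ dx_j = -dx_j ∧ dx_i and dx_i ∧ dx_i = 0. For each pair (i, j) with i < j, the coefficient of dx_i ∧ dx_j in alpha ∧ beta is (alpha_i * beta_j - alpha_j * beta_i). Collecting: alpha ∧ beta = (-x*y) dx ∧ dy.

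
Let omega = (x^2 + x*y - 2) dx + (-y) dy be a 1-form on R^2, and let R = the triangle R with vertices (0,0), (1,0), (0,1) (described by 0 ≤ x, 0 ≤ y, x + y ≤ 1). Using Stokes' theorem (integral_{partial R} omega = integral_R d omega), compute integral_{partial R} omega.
integral_(partial R) omega = -1/6

Stokes: integral_partial_R omega = integral_R d omega with d omega = (∂Q/∂x - ∂P/∂y) dx ∧ dy.
  ∂Q/∂x = 0
  ∂P/∂y = x
  integrand = ∂Q/∂x - ∂P/∂y = -x.
Integrating over R: integral_0^1 integral_0^{1-x} (-x) dy dx = -1/6.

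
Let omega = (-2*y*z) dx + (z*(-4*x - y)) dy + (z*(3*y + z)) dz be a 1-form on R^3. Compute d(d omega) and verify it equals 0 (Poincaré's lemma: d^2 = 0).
d(d omega) = 0

Step 1: d omega = sum_{i<j} (∂f_j/∂x_i - ∂f_i/∂x_j) dx_i ∧ dx_j:
  coeff of dx ∧ dy: -2*z
  coeff of dx ∧ dz: 2*y
  coeff of dy ∧ dz: 4*x + y + 3*z
Step 2: Apply d again to each 2-form coefficient. The only possible 3-form in R^3 is dx ∧ dy ∧ dz, with coefficient
  ∂(coeff of dy∧dz)/∂x - ∂(coeff of dx∧dz)/∂y + ∂(coeff of dx∧dy)/∂z
  = ∂/∂x (4*x + y + 3*z) - ∂/∂y (2*y) + ∂/∂z (-2*z).
Each of these terms simplifies to sums of mixed partials that cancel in pairs. The result is 0 (by equality of mixed partials for smooth functions — Schwarz / Clairaut).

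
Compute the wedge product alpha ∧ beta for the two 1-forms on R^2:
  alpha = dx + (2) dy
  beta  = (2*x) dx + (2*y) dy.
alpha ∧ beta = (-4*x + 2*y) dx ∧ dy

Distribute the wedge, using dx_i ∧ dx_j = -dx_j ∧ dx_i and dx_i ∧ dx_i = 0. For each pair (i, j) with i < j, the coefficient of dx_i ∧ dx_j in alpha ∧ beta is (alpha_i * beta_j - alpha_j * beta_i). Collecting: alpha ∧ beta = (-4*x + 2*y) dx ∧ dy.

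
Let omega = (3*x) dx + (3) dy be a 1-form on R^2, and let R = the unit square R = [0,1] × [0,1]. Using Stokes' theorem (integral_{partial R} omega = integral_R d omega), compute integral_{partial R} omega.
integral_(partial R) omega = 0

Stokes: integral_partial_R omega = integral_R d omega with d omega = (∂Q/∂x - ∂P/∂y) dx ∧ dy.
  ∂Q/∂x = 0
  ∂P/∂y = 0
  integrand = ∂Q/∂x - ∂P/∂y = 0.
Integrating over R: integral_0^1 integral_0^1 (0) dx dy = 0.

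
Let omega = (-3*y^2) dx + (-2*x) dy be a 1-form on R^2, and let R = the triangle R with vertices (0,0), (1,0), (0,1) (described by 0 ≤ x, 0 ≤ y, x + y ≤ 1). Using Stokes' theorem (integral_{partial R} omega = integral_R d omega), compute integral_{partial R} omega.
integral_(partial R) omega = 0

Stokes: integral_partial_R omega = integral_R d omega with d omega = (∂Q/∂x - ∂P/∂y) dx ∧ dy.
  ∂Q/∂x = -2
  ∂P/∂y = -6*y
  integrand = ∂Q/∂x - ∂P/∂y = 6*y - 2.
Integrating over R: integral_0^1 integral_0^{1-x} (6*y - 2) dy dx = 0.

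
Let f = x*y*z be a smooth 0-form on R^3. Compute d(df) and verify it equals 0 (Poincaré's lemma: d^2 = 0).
d(df) = 0

Step 1: df = sum_i (∂f/∂x_i) dx_i = (y*z) dx + (x*z) dy + (x*y) dz.
Step 2: Apply d again. Using the 1-form formula, the coefficient of dx ∧ dy in d(df) is ∂^2 f/∂x ∂y - ∂^2 f/∂y ∂x = (z) - (z) = 0 (equality of mixed partials for smooth f).
Similarly for dx ∧ dz and dy ∧ dz — all coefficients vanish. So d(df) = 0.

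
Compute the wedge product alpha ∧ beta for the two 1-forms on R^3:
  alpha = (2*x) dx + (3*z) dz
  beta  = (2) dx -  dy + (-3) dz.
alpha ∧ beta = (-2*x) dx ∧ dy + (-6*x - 6*z) dx ∧ dz + (3*z) dy ∧ dz

Distribute the wedge, using dx_i ∧ dx_j = -dx_j ∧ dx_i and dx_i ∧ dx_i = 0. For each pair (i, j) with i < j, the coefficient of dx_i ∧ dx_j in alpha ∧ beta is (alpha_i * beta_j - alpha_j * beta_i). Collecting: alpha ∧ beta = (-2*x) dx ∧ dy + (-6*x - 6*z) dx ∧ dz + (3*z) dy ∧ dz.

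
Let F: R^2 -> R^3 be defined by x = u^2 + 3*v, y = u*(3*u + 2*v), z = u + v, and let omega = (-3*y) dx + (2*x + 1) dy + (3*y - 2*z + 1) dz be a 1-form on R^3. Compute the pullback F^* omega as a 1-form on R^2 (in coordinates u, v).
F^* omega = (-6*u^3 - 8*u^2*v + 9*u^2 + 42*u*v + 4*u + 12*v^2 + 1) du + (4*u^3 - 18*u^2 - 2*v + 1) dv

Using F^*(f dg) = (f ∘ F) d(g ∘ F), substitute each coordinate x_i by F_i(u, v) in f_i, and replace dx_i by d F_i = (∂F_i/∂u) du + (∂F_i/∂v) dv.
  For the x component: f_1(F) = 3*u*(-3*u - 2*v); d F_1 = (2*u) du + (3) dv
  For the y component: f_2(F) = 2*u^2 + 6*v + 1; d F_2 = (6*u + 2*v) du + (2*u) dv
  For the z component: f_3(F) = 9*u^2 + 6*u*v - 2*u - 2*v + 1; d F_3 = (1) du + (1) dv
Combining and collecting du, dv coefficients:
  coeff of du: -6*u^3 - 8*u^2*v + 9*u^2 + 42*u*v + 4*u + 12*v^2 + 1
  coeff of dv: 4*u^3 - 18*u^2 - 2*v + 1
F^* omega = (-6*u^3 - 8*u^2*v + 9*u^2 + 42*u*v + 4*u + 12*v^2 + 1) du + (4*u^3 - 18*u^2 - 2*v + 1) dv.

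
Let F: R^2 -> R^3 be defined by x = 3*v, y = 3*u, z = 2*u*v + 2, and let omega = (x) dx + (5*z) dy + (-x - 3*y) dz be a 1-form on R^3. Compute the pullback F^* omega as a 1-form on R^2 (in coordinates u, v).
F^* omega = (12*u*v - 6*v^2 + 30) du + (-18*u^2 - 6*u*v + 9*v) dv

Using F^*(f dg) = (f ∘ F) d(g ∘ F), substitute each coordinate x_i by F_i(u, v) in f_i, and replace dx_i by d F_i = (∂F_i/∂u) du + (∂F_i/∂v) dv.
  For the x component: f_1(F) = 3*v; d F_1 = (0) du + (3) dv
  For the y component: f_2(F) = 10*u*v + 10; d F_2 = (3) du + (0) dv
  For the z component: f_3(F) = -9*u - 3*v; d F_3 = (2*v) du + (2*u) dv
Combining and collecting du, dv coefficients:
  coeff of du: 12*u*v - 6*v^2 + 30
  coeff of dv: -18*u^2 - 6*u*v + 9*v
F^* omega = (12*u*v - 6*v^2 + 30) du + (-18*u^2 - 6*u*v + 9*v) dv.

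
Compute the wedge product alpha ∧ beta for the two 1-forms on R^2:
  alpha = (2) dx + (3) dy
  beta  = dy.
alpha ∧ beta = (2) dx ∧ dy

Distribute the wedge, using dx_i ∧ dx_j = -dx_j ∧ dx_i and dx_i ∧ dx_i = 0. For each pair (i, j) with i < j, the coefficient of dx_i ∧ dx_j in alpha ∧ beta is (alpha_i * beta_j - alpha_j * beta_i). Collecting: alpha ∧ beta = (2) dx ∧ dy.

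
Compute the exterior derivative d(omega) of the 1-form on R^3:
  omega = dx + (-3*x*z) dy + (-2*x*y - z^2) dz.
d(omega) = (-3*z) dx ∧ dy + (-2*y) dx ∧ dz + (x) dy ∧ dz

For a 1-form omega = sum_i f_i dx_i, the exterior derivative is
  d(omega) = sum_{i < j} (∂f_j/∂x_i - ∂f_i/∂x_j) dx_i ∧ dx_j.
  coefficient of dx ∧ dy: ∂f_2/∂x - ∂f_1/∂y = ∂(-3*x*z)/∂x - ∂(1)/∂y = -3*z
  coefficient of dx ∧ dz: ∂f_3/∂x - ∂f_1/∂z = ∂(-2*x*y - z^2)/∂x - ∂(1)/∂z = -2*y
  coefficient of dy ∧ dz: ∂f_3/∂y - ∂f_2/∂z = ∂(-2*x*y - z^2)/∂y - ∂(-3*x*z)/∂z = x
Assembling: d(omega) = (-3*z) dx ∧ dy + (-2*y) dx ∧ dz + (x) dy ∧ dz.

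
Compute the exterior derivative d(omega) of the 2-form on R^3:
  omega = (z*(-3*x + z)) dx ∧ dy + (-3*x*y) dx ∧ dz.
d(omega) = (2*z) dx ∧ dy ∧ dz

For a 2-form omega = sum_{i<j} g_{ij} dx_i ∧ dx_j, the exterior derivative is
  d(omega) = sum_{i<j} d(g_{ij}) ∧ dx_i ∧ dx_j = sum_{i<j, k} (∂g_{ij}/∂x_k) dx_k ∧ dx_i ∧ dx_j.
Expand each term, using dx_k ∧ dx_i ∧ dx_j = sgn(permutation) dx_{(a)} ∧ dx_{(b)} ∧ dx_{(c)} with (a < b < c) sorted:
  d(z*(-3*x + z)) includes (∂/∂z)(z*(-3*x + z)) dz = (-3*x + 2*z) dz, which multiplied by dx ∧ dy gives (-3*x + 2*z) dx ∧ dy ∧ dz
  d(-3*x*y) includes (∂/∂y)(-3*x*y) dy = (-3*x) dy, which multiplied by dx ∧ dz gives (3*x) dx ∧ dy ∧ dz
Collecting like 3-forms: d(omega) = (2*z) dx ∧ dy ∧ dz.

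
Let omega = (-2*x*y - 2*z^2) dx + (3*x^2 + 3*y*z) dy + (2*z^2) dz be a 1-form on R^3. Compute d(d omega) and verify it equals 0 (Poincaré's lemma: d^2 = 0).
d(d omega) = 0

Step 1: d omega = sum_{i<j} (∂f_j/∂x_i - ∂f_i/∂x_j) dx_i ∧ dx_j:
  coeff of dx ∧ dy: 8*x
  coeff of dx ∧ dz: 4*z
  coeff of dy ∧ dz: -3*y
Step 2: Apply d again to each 2-form coefficient. The only possible 3-form in R^3 is dx ∧ dy ∧ dz, with coefficient
  ∂(coeff of dy∧dz)/∂x - ∂(coeff of dx∧dz)/∂y + ∂(coeff of dx∧dy)/∂z
  = ∂/∂x (-3*y) - ∂/∂y (4*z) + ∂/∂z (8*x).
Each of these terms simplifies to sums of mixed partials that cancel in pairs. The result is 0 (by equality of mixed partials for smooth functions — Schwarz / Clairaut).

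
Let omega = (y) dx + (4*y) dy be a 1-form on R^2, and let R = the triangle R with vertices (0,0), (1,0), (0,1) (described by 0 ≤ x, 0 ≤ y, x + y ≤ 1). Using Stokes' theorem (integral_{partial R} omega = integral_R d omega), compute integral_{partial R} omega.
integral_(partial R) omega = -1/2

Stokes: integral_partial_R omega = integral_R d omega with d omega = (∂Q/∂x - ∂P/∂y) dx ∧ dy.
  ∂Q/∂x = 0
  ∂P/∂y = 1
  integrand = ∂Q/∂x - ∂P/∂y = -1.
Integrating over R: integral_0^1 integral_0^{1-x} (-1) dy dx = -1/2.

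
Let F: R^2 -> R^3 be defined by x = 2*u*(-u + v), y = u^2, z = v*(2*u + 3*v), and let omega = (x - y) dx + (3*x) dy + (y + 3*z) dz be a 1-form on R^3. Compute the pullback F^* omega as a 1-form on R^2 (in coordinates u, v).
F^* omega = (v^2*(16*u + 18*v)) du + (-4*u^3 + 22*u^2*v + 54*u*v^2 + 54*v^3) dv

Using F^*(f dg) = (f ∘ F) d(g ∘ F), substitute each coordinate x_i by F_i(u, v) in f_i, and replace dx_i by d F_i = (∂F_i/∂u) du + (∂F_i/∂v) dv.
  For the x component: f_1(F) = u*(-3*u + 2*v); d F_1 = (-4*u + 2*v) du + (2*u) dv
  For the y component: f_2(F) = 6*u*(-u + v); d F_2 = (2*u) du + (0) dv
  For the z component: f_3(F) = u^2 + 6*u*v + 9*v^2; d F_3 = (2*v) du + (2*u + 6*v) dv
Combining and collecting du, dv coefficients:
  coeff of du: v^2*(16*u + 18*v)
  coeff of dv: -4*u^3 + 22*u^2*v + 54*u*v^2 + 54*v^3
F^* omega = (v^2*(16*u + 18*v)) du + (-4*u^3 + 22*u^2*v + 54*u*v^2 + 54*v^3) dv.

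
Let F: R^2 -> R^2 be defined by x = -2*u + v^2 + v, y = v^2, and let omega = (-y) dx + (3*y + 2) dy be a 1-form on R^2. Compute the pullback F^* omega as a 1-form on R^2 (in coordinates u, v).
F^* omega = (2*v^2) du + (v*(4*v^2 - v + 4)) dv

Using F^*(f dg) = (f ∘ F) d(g ∘ F), substitute each coordinate x_i by F_i(u, v) in f_i, and replace dx_i by d F_i = (∂F_i/∂u) du + (∂F_i/∂v) dv.
  For the x component: f_1(F) = -v^2; d F_1 = (-2) du + (2*v + 1) dv
  For the y component: f_2(F) = 3*v^2 + 2; d F_2 = (0) du + (2*v) dv
Combining and collecting du, dv coefficients:
  coeff of du: 2*v^2
  coeff of dv: v*(4*v^2 - v + 4)
F^* omega = (2*v^2) du + (v*(4*v^2 - v + 4)) dv.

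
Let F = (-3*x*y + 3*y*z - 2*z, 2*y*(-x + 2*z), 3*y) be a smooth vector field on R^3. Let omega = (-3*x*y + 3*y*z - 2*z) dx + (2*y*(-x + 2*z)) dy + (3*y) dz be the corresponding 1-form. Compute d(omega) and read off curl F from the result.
d(omega) = (3 - 4*y) dy ∧ dz + (3*y - 2) dz ∧ dx + (3*x - 2*y - 3*z) dx ∧ dy; curl F = (3 - 4*y, 3*y - 2, 3*x - 2*y - 3*z)

d omega = sum_{i<j} (∂f_j/∂x_i - ∂f_i/∂x_j) dx_i ∧ dx_j. Under the identification (dy ∧ dz, dz ∧ dx, dx ∧ dy) ↔ (e_x, e_y, e_z), the coefficients are exactly the components of curl F. Compute:
  ∂R/∂y - ∂Q/∂z = (3) - (4*y) = 3 - 4*y
  ∂P/∂z - ∂R/∂x = (3*y - 2) - (0) = 3*y - 2
  ∂Q/∂x - ∂P/∂y = (-2*y) - (-3*x + 3*z) = 3*x - 2*y - 3*z.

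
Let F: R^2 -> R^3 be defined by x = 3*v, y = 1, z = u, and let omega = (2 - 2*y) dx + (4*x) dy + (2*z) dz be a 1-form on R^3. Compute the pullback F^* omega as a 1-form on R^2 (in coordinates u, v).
F^* omega = (2*u) du

Using F^*(f dg) = (f ∘ F) d(g ∘ F), substitute each coordinate x_i by F_i(u, v) in f_i, and replace dx_i by d F_i = (∂F_i/∂u) du + (∂F_i/∂v) dv.
  For the x component: f_1(F) = 0; d F_1 = (0) du + (3) dv
  For the y component: f_2(F) = 12*v; d F_2 = (0) du + (0) dv
  For the z component: f_3(F) = 2*u; d F_3 = (1) du + (0) dv
Combining and collecting du, dv coefficients:
  coeff of du: 2*u
  coeff of dv: 0
F^* omega = (2*u) du.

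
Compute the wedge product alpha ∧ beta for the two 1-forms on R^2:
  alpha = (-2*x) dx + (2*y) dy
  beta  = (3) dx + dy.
alpha ∧ beta = (-2*x - 6*y) dx ∧ dy

Distribute the wedge, using dx_i ∧ dx_j = -dx_j ∧ dx_i and dx_i ∧ dx_i = 0. For each pair (i, j) with i < j, the coefficient of dx_i ∧ dx_j in alpha ∧ beta is (alpha_i * beta_j - alpha_j * beta_i). Collecting: alpha ∧ beta = (-2*x - 6*y) dx ∧ dy.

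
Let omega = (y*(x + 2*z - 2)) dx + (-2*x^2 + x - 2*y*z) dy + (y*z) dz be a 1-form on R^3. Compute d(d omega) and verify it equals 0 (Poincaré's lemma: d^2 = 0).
d(d omega) = 0

Step 1: d omega = sum_{i<j} (∂f_j/∂x_i - ∂f_i/∂x_j) dx_i ∧ dx_j:
  coeff of dx ∧ dy: -5*x - 2*z + 3
  coeff of dx ∧ dz: -2*y
  coeff of dy ∧ dz: 2*y + z
Step 2: Apply d again to each 2-form coefficient. The only possible 3-form in R^3 is dx ∧ dy ∧ dz, with coefficient
  ∂(coeff of dy∧dz)/∂x - ∂(coeff of dx∧dz)/∂y + ∂(coeff of dx∧dy)/∂z
  = ∂/∂x (2*y + z) - ∂/∂y (-2*y) + ∂/∂z (-5*x - 2*z + 3).
Each of these terms simplifies to sums of mixed partials that cancel in pairs. The result is 0 (by equality of mixed partials for smooth functions — Schwarz / Clairaut).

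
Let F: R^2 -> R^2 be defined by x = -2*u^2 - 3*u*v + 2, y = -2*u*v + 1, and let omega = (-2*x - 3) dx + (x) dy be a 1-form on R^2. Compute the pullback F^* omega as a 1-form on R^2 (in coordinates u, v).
F^* omega = (-16*u^3 - 32*u^2*v - 12*u*v^2 + 28*u + 17*v) du + (u*(-8*u^2 - 12*u*v + 17)) dv

Using F^*(f dg) = (f ∘ F) d(g ∘ F), substitute each coordinate x_i by F_i(u, v) in f_i, and replace dx_i by d F_i = (∂F_i/∂u) du + (∂F_i/∂v) dv.
  For the x component: f_1(F) = 4*u^2 + 6*u*v - 7; d F_1 = (-4*u - 3*v) du + (-3*u) dv
  For the y component: f_2(F) = -2*u^2 - 3*u*v + 2; d F_2 = (-2*v) du + (-2*u) dv
Combining and collecting du, dv coefficients:
  coeff of du: -16*u^3 - 32*u^2*v - 12*u*v^2 + 28*u + 17*v
  coeff of dv: u*(-8*u^2 - 12*u*v + 17)
F^* omega = (-16*u^3 - 32*u^2*v - 12*u*v^2 + 28*u + 17*v) du + (u*(-8*u^2 - 12*u*v + 17)) dv.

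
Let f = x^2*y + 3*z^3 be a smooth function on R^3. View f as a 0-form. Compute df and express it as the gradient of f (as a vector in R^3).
df = (2*x*y) dx + (x^2) dy + (9*z^2) dz; grad f = (2*x*y, x^2, 9*z^2)

For a 0-form f, d f = (∂f/∂x) dx + (∂f/∂y) dy + (∂f/∂z) dz. The components of the vector representation are exactly the entries of grad f in Cartesian coordinates:
  ∂f/∂x = 2*x*y
  ∂f/∂y = x^2
  ∂f/∂z = 9*z^2.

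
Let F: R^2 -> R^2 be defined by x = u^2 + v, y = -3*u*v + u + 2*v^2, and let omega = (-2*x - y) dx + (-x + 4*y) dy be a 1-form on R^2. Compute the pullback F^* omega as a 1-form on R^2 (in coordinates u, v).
F^* omega = (-4*u^3 + 9*u^2*v - 3*u^2 + 32*u*v^2 - 28*u*v + 4*u - 24*v^3 + 11*v^2 - v) du + (3*u^3 + 32*u^2*v - 14*u^2 - 72*u*v^2 + 22*u*v - u + 32*v^3 - 6*v^2 - 2*v) dv

Using F^*(f dg) = (f ∘ F) d(g ∘ F), substitute each coordinate x_i by F_i(u, v) in f_i, and replace dx_i by d F_i = (∂F_i/∂u) du + (∂F_i/∂v) dv.
  For the x component: f_1(F) = -2*u^2 + 3*u*v - u - 2*v^2 - 2*v; d F_1 = (2*u) du + (1) dv
  For the y component: f_2(F) = -u^2 - 12*u*v + 4*u + 8*v^2 - v; d F_2 = (1 - 3*v) du + (-3*u + 4*v) dv
Combining and collecting du, dv coefficients:
  coeff of du: -4*u^3 + 9*u^2*v - 3*u^2 + 32*u*v^2 - 28*u*v + 4*u - 24*v^3 + 11*v^2 - v
  coeff of dv: 3*u^3 + 32*u^2*v - 14*u^2 - 72*u*v^2 + 22*u*v - u + 32*v^3 - 6*v^2 - 2*v
F^* omega = (-4*u^3 + 9*u^2*v - 3*u^2 + 32*u*v^2 - 28*u*v + 4*u - 24*v^3 + 11*v^2 - v) du + (3*u^3 + 32*u^2*v - 14*u^2 - 72*u*v^2 + 22*u*v - u + 32*v^3 - 6*v^2 - 2*v) dv.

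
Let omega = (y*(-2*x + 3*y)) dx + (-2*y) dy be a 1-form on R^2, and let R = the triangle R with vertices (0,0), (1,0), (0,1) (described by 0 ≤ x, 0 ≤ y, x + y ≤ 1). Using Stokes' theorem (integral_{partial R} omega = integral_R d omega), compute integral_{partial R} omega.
integral_(partial R) omega = -2/3

Stokes: integral_partial_R omega = integral_R d omega with d omega = (∂Q/∂x - ∂P/∂y) dx ∧ dy.
  ∂Q/∂x = 0
  ∂P/∂y = -2*x + 6*y
  integrand = ∂Q/∂x - ∂P/∂y = 2*x - 6*y.
Integrating over R: integral_0^1 integral_0^{1-x} (2*x - 6*y) dy dx = -2/3.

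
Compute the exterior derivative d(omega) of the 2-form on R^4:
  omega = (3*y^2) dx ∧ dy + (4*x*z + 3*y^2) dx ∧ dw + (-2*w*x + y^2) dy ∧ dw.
d(omega) = (-2*w - 6*y) dx ∧ dy ∧ dw + (-4*x) dx ∧ dz ∧ dw

For a 2-form omega = sum_{i<j} g_{ij} dx_i ∧ dx_j, the exterior derivative is
  d(omega) = sum_{i<j} d(g_{ij}) ∧ dx_i ∧ dx_j = sum_{i<j, k} (∂g_{ij}/∂x_k) dx_k ∧ dx_i ∧ dx_j.
Expand each term, using dx_k ∧ dx_i ∧ dx_j = sgn(permutation) dx_{(a)} ∧ dx_{(b)} ∧ dx_{(c)} with (a < b < c) sorted:
  d(4*x*z + 3*y^2) includes (∂/∂y)(4*x*z + 3*y^2) dy = (6*y) dy, which multiplied by dx ∧ dw gives (-6*y) dx ∧ dy ∧ dw
  d(4*x*z + 3*y^2) includes (∂/∂z)(4*x*z + 3*y^2) dz = (4*x) dz, which multiplied by dx ∧ dw gives (-4*x) dx ∧ dz ∧ dw
  d(-2*w*x + y^2) includes (∂/∂x)(-2*w*x + y^2) dx = (-2*w) dx, which multiplied by dy ∧ dw gives (-2*w) dx ∧ dy ∧ dw
Collecting like 3-forms: d(omega) = (-2*w - 6*y) dx ∧ dy ∧ dw + (-4*x) dx ∧ dz ∧ dw.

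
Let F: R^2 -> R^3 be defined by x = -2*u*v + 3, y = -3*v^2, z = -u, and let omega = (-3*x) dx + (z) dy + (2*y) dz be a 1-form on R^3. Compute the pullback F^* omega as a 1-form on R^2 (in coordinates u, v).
F^* omega = (6*v*(-2*u*v + v + 3)) du + (6*u*(-2*u*v + v + 3)) dv

Using F^*(f dg) = (f ∘ F) d(g ∘ F), substitute each coordinate x_i by F_i(u, v) in f_i, and replace dx_i by d F_i = (∂F_i/∂u) du + (∂F_i/∂v) dv.
  For the x component: f_1(F) = 6*u*v - 9; d F_1 = (-2*v) du + (-2*u) dv
  For the y component: f_2(F) = -u; d F_2 = (0) du + (-6*v) dv
  For the z component: f_3(F) = -6*v^2; d F_3 = (-1) du + (0) dv
Combining and collecting du, dv coefficients:
  coeff of du: 6*v*(-2*u*v + v + 3)
  coeff of dv: 6*u*(-2*u*v + v + 3)
F^* omega = (6*v*(-2*u*v + v + 3)) du + (6*u*(-2*u*v + v + 3)) dv.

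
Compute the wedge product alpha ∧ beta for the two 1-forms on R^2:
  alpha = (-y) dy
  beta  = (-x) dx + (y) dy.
alpha ∧ beta = (-x*y) dx ∧ dy

Distribute the wedge, using dx_i ∧ dx_j = -dx_j ∧ dx_i and dx_i ∧ dx_i = 0. For each pair (i, j) with i < j, the coefficient of dx_i ∧ dx_j in alpha ∧ beta is (alpha_i * beta_j - alpha_j * beta_i). Collecting: alpha ∧ beta = (-x*y) dx ∧ dy.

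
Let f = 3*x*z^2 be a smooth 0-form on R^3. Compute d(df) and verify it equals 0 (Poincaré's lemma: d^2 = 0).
d(df) = 0

Step 1: df = sum_i (∂f/∂x_i) dx_i = (3*z^2) dx + (0) dy + (6*x*z) dz.
Step 2: Apply d again. Using the 1-form formula, the coefficient of dx ∧ dy in d(df) is ∂^2 f/∂x ∂y - ∂^2 f/∂y ∂x = (0) - (0) = 0 (equality of mixed partials for smooth f).
Similarly for dx ∧ dz and dy ∧ dz — all coefficients vanish. So d(df) = 0.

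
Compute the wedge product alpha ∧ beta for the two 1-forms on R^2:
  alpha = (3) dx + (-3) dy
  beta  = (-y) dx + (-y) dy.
alpha ∧ beta = (-6*y) dx ∧ dy

Distribute the wedge, using dx_i ∧ dx_j = -dx_j ∧ dx_i and dx_i ∧ dx_i = 0. For each pair (i, j) with i < j, the coefficient of dx_i ∧ dx_j in alpha ∧ beta is (alpha_i * beta_j - alpha_j * beta_i). Collecting: alpha ∧ beta = (-6*y) dx ∧ dy.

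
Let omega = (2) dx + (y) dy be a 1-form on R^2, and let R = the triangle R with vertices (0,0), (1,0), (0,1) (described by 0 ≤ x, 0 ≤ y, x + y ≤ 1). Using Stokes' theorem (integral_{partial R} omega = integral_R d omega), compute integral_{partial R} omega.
integral_(partial R) omega = 0

Stokes: integral_partial_R omega = integral_R d omega with d omega = (∂Q/∂x - ∂P/∂y) dx ∧ dy.
  ∂Q/∂x = 0
  ∂P/∂y = 0
  integrand = ∂Q/∂x - ∂P/∂y = 0.
Integrating over R: integral_0^1 integral_0^{1-x} (0) dy dx = 0.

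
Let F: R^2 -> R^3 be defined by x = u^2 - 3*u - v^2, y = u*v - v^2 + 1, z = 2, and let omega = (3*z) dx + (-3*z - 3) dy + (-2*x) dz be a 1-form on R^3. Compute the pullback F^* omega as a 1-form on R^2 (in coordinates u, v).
F^* omega = (12*u - 9*v - 18) du + (-9*u + 6*v) dv

Using F^*(f dg) = (f ∘ F) d(g ∘ F), substitute each coordinate x_i by F_i(u, v) in f_i, and replace dx_i by d F_i = (∂F_i/∂u) du + (∂F_i/∂v) dv.
  For the x component: f_1(F) = 6; d F_1 = (2*u - 3) du + (-2*v) dv
  For the y component: f_2(F) = -9; d F_2 = (v) du + (u - 2*v) dv
  For the z component: f_3(F) = -2*u^2 + 6*u + 2*v^2; d F_3 = (0) du + (0) dv
Combining and collecting du, dv coefficients:
  coeff of du: 12*u - 9*v - 18
  coeff of dv: -9*u + 6*v
F^* omega = (12*u - 9*v - 18) du + (-9*u + 6*v) dv.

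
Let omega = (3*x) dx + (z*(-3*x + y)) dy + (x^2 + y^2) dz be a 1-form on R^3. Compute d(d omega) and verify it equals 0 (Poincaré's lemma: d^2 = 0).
d(d omega) = 0

Step 1: d omega = sum_{i<j} (∂f_j/∂x_i - ∂f_i/∂x_j) dx_i ∧ dx_j:
  coeff of dx ∧ dy: -3*z
  coeff of dx ∧ dz: 2*x
  coeff of dy ∧ dz: 3*x + y
Step 2: Apply d again to each 2-form coefficient. The only possible 3-form in R^3 is dx ∧ dy ∧ dz, with coefficient
  ∂(coeff of dy∧dz)/∂x - ∂(coeff of dx∧dz)/∂y + ∂(coeff of dx∧dy)/∂z
  = ∂/∂x (3*x + y) - ∂/∂y (2*x) + ∂/∂z (-3*z).
Each of these terms simplifies to sums of mixed partials that cancel in pairs. The result is 0 (by equality of mixed partials for smooth functions — Schwarz / Clairaut).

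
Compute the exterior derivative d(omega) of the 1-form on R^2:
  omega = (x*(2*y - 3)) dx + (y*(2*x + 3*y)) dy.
d(omega) = (-2*x + 2*y) dx ∧ dy

For a 1-form omega = sum_i f_i dx_i, the exterior derivative is
  d(omega) = sum_{i < j} (∂f_j/∂x_i - ∂f_i/∂x_j) dx_i ∧ dx_j.
  coefficient of dx ∧ dy: ∂f_2/∂x - ∂f_1/∂y = ∂(y*(2*x + 3*y))/∂x - ∂(x*(2*y - 3))/∂y = -2*x + 2*y
Assembling: d(omega) = (-2*x + 2*y) dx ∧ dy.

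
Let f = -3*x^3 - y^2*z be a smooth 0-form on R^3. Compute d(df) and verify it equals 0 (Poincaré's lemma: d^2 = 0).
d(df) = 0

Step 1: df = sum_i (∂f/∂x_i) dx_i = (-9*x^2) dx + (-2*y*z) dy + (-y^2) dz.
Step 2: Apply d again. Using the 1-form formula, the coefficient of dx ∧ dy in d(df) is ∂^2 f/∂x ∂y - ∂^2 f/∂y ∂x = (0) - (0) = 0 (equality of mixed partials for smooth f).
Similarly for dx ∧ dz and dy ∧ dz — all coefficients vanish. So d(df) = 0.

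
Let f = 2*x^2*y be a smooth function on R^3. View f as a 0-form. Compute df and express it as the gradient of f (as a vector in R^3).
df = (4*x*y) dx + (2*x^2) dy + (0) dz; grad f = (4*x*y, 2*x^2, 0)

For a 0-form f, d f = (∂f/∂x) dx + (∂f/∂y) dy + (∂f/∂z) dz. The components of the vector representation are exactly the entries of grad f in Cartesian coordinates:
  ∂f/∂x = 4*x*y
  ∂f/∂y = 2*x^2
  ∂f/∂z = 0.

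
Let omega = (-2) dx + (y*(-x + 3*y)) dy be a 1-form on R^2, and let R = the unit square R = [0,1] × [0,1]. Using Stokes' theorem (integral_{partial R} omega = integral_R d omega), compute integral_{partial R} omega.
integral_(partial R) omega = -1/2

Stokes: integral_partial_R omega = integral_R d omega with d omega = (∂Q/∂x - ∂P/∂y) dx ∧ dy.
  ∂Q/∂x = -y
  ∂P/∂y = 0
  integrand = ∂Q/∂x - ∂P/∂y = -y.
Integrating over R: integral_0^1 integral_0^1 (-y) dx dy = -1/2.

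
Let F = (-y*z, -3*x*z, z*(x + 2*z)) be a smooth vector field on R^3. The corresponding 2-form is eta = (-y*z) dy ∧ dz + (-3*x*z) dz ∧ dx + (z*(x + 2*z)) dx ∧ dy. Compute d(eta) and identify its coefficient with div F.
d(eta) = (x + 4*z) dx ∧ dy ∧ dz; div F = x + 4*z

For a 2-form in R^3 of the form above, applying d gives a 3-form with coefficient ∂P/∂x + ∂Q/∂y + ∂R/∂z:
  ∂P/∂x = 0
  ∂Q/∂y = 0
  ∂R/∂z = x + 4*z
Sum = x + 4*z, which is exactly div F.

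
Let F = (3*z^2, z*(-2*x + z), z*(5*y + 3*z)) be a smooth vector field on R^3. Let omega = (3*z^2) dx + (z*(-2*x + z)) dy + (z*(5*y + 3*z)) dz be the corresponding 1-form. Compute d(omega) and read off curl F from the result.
d(omega) = (2*x + 3*z) dy ∧ dz + (6*z) dz ∧ dx + (-2*z) dx ∧ dy; curl F = (2*x + 3*z, 6*z, -2*z)

d omega = sum_{i<j} (∂f_j/∂x_i - ∂f_i/∂x_j) dx_i ∧ dx_j. Under the identification (dy ∧ dz, dz ∧ dx, dx ∧ dy) ↔ (e_x, e_y, e_z), the coefficients are exactly the components of curl F. Compute:
  ∂R/∂y - ∂Q/∂z = (5*z) - (-2*x + 2*z) = 2*x + 3*z
  ∂P/∂z - ∂R/∂x = (6*z) - (0) = 6*z
  ∂Q/∂x - ∂P/∂y = (-2*z) - (0) = -2*z.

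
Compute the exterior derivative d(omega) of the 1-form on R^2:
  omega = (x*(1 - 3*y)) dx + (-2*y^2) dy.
d(omega) = (3*x) dx ∧ dy

For a 1-form omega = sum_i f_i dx_i, the exterior derivative is
  d(omega) = sum_{i < j} (∂f_j/∂x_i - ∂f_i/∂x_j) dx_i ∧ dx_j.
  coefficient of dx ∧ dy: ∂f_2/∂x - ∂f_1/∂y = ∂(-2*y^2)/∂x - ∂(x*(1 - 3*y))/∂y = 3*x
Assembling: d(omega) = (3*x) dx ∧ dy.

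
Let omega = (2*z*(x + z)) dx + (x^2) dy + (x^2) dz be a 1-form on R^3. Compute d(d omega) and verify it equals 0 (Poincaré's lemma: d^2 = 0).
d(d omega) = 0

Step 1: d omega = sum_{i<j} (∂f_j/∂x_i - ∂f_i/∂x_j) dx_i ∧ dx_j:
  coeff of dx ∧ dy: 2*x
  coeff of dx ∧ dz: -4*z
  coeff of dy ∧ dz: 0
Step 2: Apply d again to each 2-form coefficient. The only possible 3-form in R^3 is dx ∧ dy ∧ dz, with coefficient
  ∂(coeff of dy∧dz)/∂x - ∂(coeff of dx∧dz)/∂y + ∂(coeff of dx∧dy)/∂z
  = ∂/∂x (0) - ∂/∂y (-4*z) + ∂/∂z (2*x).
Each of these terms simplifies to sums of mixed partials that cancel in pairs. The result is 0 (by equality of mixed partials for smooth functions — Schwarz / Clairaut).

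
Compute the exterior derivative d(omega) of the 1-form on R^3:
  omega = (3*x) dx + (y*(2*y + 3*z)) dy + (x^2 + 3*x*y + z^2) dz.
d(omega) = (2*x + 3*y) dx ∧ dz + (3*x - 3*y) dy ∧ dz

For a 1-form omega = sum_i f_i dx_i, the exterior derivative is
  d(omega) = sum_{i < j} (∂f_j/∂x_i - ∂f_i/∂x_j) dx_i ∧ dx_j.
  coefficient of dx ∧ dz: ∂f_3/∂x - ∂f_1/∂z = ∂(x^2 + 3*x*y + z^2)/∂x - ∂(3*x)/∂z = 2*x + 3*y
  coefficient of dy ∧ dz: ∂f_3/∂y - ∂f_2/∂z = ∂(x^2 + 3*x*y + z^2)/∂y - ∂(y*(2*y + 3*z))/∂z = 3*x - 3*y
Assembling: d(omega) = (2*x + 3*y) dx ∧ dz + (3*x - 3*y) dy ∧ dz.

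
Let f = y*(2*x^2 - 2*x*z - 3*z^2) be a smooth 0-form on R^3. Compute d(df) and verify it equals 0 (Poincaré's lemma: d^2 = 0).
d(df) = 0

Step 1: df = sum_i (∂f/∂x_i) dx_i = (2*y*(2*x - z)) dx + (2*x^2 - 2*x*z - 3*z^2) dy + (2*y*(-x - 3*z)) dz.
Step 2: Apply d again. Using the 1-form formula, the coefficient of dx ∧ dy in d(df) is ∂^2 f/∂x ∂y - ∂^2 f/∂y ∂x = (4*x - 2*z) - (4*x - 2*z) = 0 (equality of mixed partials for smooth f).
Similarly for dx ∧ dz and dy ∧ dz — all coefficients vanish. So d(df) = 0.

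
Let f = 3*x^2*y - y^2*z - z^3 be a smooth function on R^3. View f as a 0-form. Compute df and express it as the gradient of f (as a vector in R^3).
df = (6*x*y) dx + (3*x^2 - 2*y*z) dy + (-y^2 - 3*z^2) dz; grad f = (6*x*y, 3*x^2 - 2*y*z, -y^2 - 3*z^2)

For a 0-form f, d f = (∂f/∂x) dx + (∂f/∂y) dy + (∂f/∂z) dz. The components of the vector representation are exactly the entries of grad f in Cartesian coordinates:
  ∂f/∂x = 6*x*y
  ∂f/∂y = 3*x^2 - 2*y*z
  ∂f/∂z = -y^2 - 3*z^2.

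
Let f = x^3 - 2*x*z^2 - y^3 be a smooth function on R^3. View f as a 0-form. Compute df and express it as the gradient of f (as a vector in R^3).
df = (3*x^2 - 2*z^2) dx + (-3*y^2) dy + (-4*x*z) dz; grad f = (3*x^2 - 2*z^2, -3*y^2, -4*x*z)

For a 0-form f, d f = (∂f/∂x) dx + (∂f/∂y) dy + (∂f/∂z) dz. The components of the vector representation are exactly the entries of grad f in Cartesian coordinates:
  ∂f/∂x = 3*x^2 - 2*z^2
  ∂f/∂y = -3*y^2
  ∂f/∂z = -4*x*z.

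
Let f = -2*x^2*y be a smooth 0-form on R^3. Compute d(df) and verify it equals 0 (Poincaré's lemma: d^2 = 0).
d(df) = 0

Step 1: df = sum_i (∂f/∂x_i) dx_i = (-4*x*y) dx + (-2*x^2) dy + (0) dz.
Step 2: Apply d again. Using the 1-form formula, the coefficient of dx ∧ dy in d(df) is ∂^2 f/∂x ∂y - ∂^2 f/∂y ∂x = (-4*x) - (-4*x) = 0 (equality of mixed partials for smooth f).
Similarly for dx ∧ dz and dy ∧ dz — all coefficients vanish. So d(df) = 0.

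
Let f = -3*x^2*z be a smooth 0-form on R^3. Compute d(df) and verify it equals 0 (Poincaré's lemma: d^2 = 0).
d(df) = 0

Step 1: df = sum_i (∂f/∂x_i) dx_i = (-6*x*z) dx + (0) dy + (-3*x^2) dz.
Step 2: Apply d again. Using the 1-form formula, the coefficient of dx ∧ dy in d(df) is ∂^2 f/∂x ∂y - ∂^2 f/∂y ∂x = (0) - (0) = 0 (equality of mixed partials for smooth f).
Similarly for dx ∧ dz and dy ∧ dz — all coefficients vanish. So d(df) = 0.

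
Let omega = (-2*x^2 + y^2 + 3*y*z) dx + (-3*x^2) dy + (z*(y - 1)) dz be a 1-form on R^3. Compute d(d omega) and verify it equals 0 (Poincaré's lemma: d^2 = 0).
d(d omega) = 0

Step 1: d omega = sum_{i<j} (∂f_j/∂x_i - ∂f_i/∂x_j) dx_i ∧ dx_j:
  coeff of dx ∧ dy: -6*x - 2*y - 3*z
  coeff of dx ∧ dz: -3*y
  coeff of dy ∧ dz: z
Step 2: Apply d again to each 2-form coefficient. The only possible 3-form in R^3 is dx ∧ dy ∧ dz, with coefficient
  ∂(coeff of dy∧dz)/∂x - ∂(coeff of dx∧dz)/∂y + ∂(coeff of dx∧dy)/∂z
  = ∂/∂x (z) - ∂/∂y (-3*y) + ∂/∂z (-6*x - 2*y - 3*z).
Each of these terms simplifies to sums of mixed partials that cancel in pairs. The result is 0 (by equality of mixed partials for smooth functions — Schwarz / Clairaut).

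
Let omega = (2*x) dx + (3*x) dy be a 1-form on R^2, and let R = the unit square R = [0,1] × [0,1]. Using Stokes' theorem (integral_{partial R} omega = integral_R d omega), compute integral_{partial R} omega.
integral_(partial R) omega = 3

Stokes: integral_partial_R omega = integral_R d omega with d omega = (∂Q/∂x - ∂P/∂y) dx ∧ dy.
  ∂Q/∂x = 3
  ∂P/∂y = 0
  integrand = ∂Q/∂x - ∂P/∂y = 3.
Integrating over R: integral_0^1 integral_0^1 (3) dx dy = 3.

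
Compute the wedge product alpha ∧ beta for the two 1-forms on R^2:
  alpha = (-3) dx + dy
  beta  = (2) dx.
alpha ∧ beta = (-2) dx ∧ dy

Distribute the wedge, using dx_i ∧ dx_j = -dx_j ∧ dx_i and dx_i ∧ dx_i = 0. For each pair (i, j) with i < j, the coefficient of dx_i ∧ dx_j in alpha ∧ beta is (alpha_i * beta_j - alpha_j * beta_i). Collecting: alpha ∧ beta = (-2) dx ∧ dy.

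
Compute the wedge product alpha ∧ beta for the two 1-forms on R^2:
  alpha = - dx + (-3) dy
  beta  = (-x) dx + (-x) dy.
alpha ∧ beta = (-2*x) dx ∧ dy

Distribute the wedge, using dx_i ∧ dx_j = -dx_j ∧ dx_i and dx_i ∧ dx_i = 0. For each pair (i, j) with i < j, the coefficient of dx_i ∧ dx_j in alpha ∧ beta is (alpha_i * beta_j - alpha_j * beta_i). Collecting: alpha ∧ beta = (-2*x) dx ∧ dy.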